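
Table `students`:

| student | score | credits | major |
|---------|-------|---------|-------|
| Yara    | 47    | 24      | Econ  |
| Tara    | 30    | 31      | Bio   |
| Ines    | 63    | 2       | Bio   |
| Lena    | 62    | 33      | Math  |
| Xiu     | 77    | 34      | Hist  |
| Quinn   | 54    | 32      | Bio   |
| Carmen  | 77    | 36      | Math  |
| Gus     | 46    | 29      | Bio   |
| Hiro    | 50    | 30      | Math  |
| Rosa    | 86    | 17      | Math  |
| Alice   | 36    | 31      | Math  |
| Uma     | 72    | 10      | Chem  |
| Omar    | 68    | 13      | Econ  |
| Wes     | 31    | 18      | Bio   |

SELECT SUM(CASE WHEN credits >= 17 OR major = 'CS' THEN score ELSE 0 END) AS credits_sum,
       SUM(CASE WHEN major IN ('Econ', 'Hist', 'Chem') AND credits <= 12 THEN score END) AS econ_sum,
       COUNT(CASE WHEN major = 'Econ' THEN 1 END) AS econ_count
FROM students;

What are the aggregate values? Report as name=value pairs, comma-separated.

credits_sum=596, econ_sum=72, econ_count=2

[credits_sum: credits >= 17 OR major = 'CS']
student=Yara: ✓ → 47
student=Tara: ✓ → 30
student=Ines: ✗
student=Lena: ✓ → 62
student=Xiu: ✓ → 77
student=Quinn: ✓ → 54
student=Carmen: ✓ → 77
student=Gus: ✓ → 46
student=Hiro: ✓ → 50
student=Rosa: ✓ → 86
student=Alice: ✓ → 36
student=Uma: ✗
student=Omar: ✗
student=Wes: ✓ → 31
credits_sum = 47 + 30 + 62 + 77 + 54 + 77 + 46 + 50 + 86 + 36 + 31 = 596
—
[econ_sum: major IN ('Econ', 'Hist', 'Chem') AND credits <= 12]
student=Yara: ✗
student=Tara: ✗
student=Ines: ✗
student=Lena: ✗
student=Xiu: ✗
student=Quinn: ✗
student=Carmen: ✗
student=Gus: ✗
student=Hiro: ✗
student=Rosa: ✗
student=Alice: ✗
student=Uma: ✓ → 72
student=Omar: ✗
student=Wes: ✗
econ_sum = 72
—
[econ_count: major = 'Econ']
student=Yara: ✓ → 1
student=Tara: ✗
student=Ines: ✗
student=Lena: ✗
student=Xiu: ✗
student=Quinn: ✗
student=Carmen: ✗
student=Gus: ✗
student=Hiro: ✗
student=Rosa: ✗
student=Alice: ✗
student=Uma: ✗
student=Omar: ✓ → 1
student=Wes: ✗
econ_count = COUNT(1, 1) = 2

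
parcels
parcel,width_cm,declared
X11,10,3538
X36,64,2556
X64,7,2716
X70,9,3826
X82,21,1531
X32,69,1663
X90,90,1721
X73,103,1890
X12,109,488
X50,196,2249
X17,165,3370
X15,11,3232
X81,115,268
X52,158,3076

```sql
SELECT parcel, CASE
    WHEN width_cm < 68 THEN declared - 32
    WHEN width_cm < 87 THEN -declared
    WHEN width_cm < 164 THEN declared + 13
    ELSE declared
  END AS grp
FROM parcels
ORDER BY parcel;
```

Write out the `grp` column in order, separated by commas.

parcel=X11: width_cm < 68 → 3506
parcel=X12: width_cm < 164 → 501
parcel=X15: width_cm < 68 → 3200
parcel=X17: ELSE → 3370
parcel=X32: width_cm < 87 → -1663
parcel=X36: width_cm < 68 → 2524
parcel=X50: ELSE → 2249
parcel=X52: width_cm < 164 → 3089
parcel=X64: width_cm < 68 → 2684
parcel=X70: width_cm < 68 → 3794
parcel=X73: width_cm < 164 → 1903
parcel=X81: width_cm < 164 → 281
parcel=X82: width_cm < 68 → 1499
parcel=X90: width_cm < 164 → 1734

3506, 501, 3200, 3370, -1663, 2524, 2249, 3089, 2684, 3794, 1903, 281, 1499, 1734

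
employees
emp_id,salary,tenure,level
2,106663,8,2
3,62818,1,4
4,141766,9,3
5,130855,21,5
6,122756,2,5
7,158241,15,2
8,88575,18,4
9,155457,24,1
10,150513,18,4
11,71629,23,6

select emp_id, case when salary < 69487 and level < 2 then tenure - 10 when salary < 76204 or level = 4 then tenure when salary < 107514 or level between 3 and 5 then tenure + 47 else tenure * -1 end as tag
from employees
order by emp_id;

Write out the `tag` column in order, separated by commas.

emp_id=2: salary < 107514 or level between 3 and 5 → 55
emp_id=3: salary < 76204 or level = 4 → 1
emp_id=4: salary < 107514 or level between 3 and 5 → 56
emp_id=5: salary < 107514 or level between 3 and 5 → 68
emp_id=6: salary < 107514 or level between 3 and 5 → 49
emp_id=7: ELSE → -15
emp_id=8: salary < 76204 or level = 4 → 18
emp_id=9: ELSE → -24
emp_id=10: salary < 76204 or level = 4 → 18
emp_id=11: salary < 76204 or level = 4 → 23

55, 1, 56, 68, 49, -15, 18, -24, 18, 23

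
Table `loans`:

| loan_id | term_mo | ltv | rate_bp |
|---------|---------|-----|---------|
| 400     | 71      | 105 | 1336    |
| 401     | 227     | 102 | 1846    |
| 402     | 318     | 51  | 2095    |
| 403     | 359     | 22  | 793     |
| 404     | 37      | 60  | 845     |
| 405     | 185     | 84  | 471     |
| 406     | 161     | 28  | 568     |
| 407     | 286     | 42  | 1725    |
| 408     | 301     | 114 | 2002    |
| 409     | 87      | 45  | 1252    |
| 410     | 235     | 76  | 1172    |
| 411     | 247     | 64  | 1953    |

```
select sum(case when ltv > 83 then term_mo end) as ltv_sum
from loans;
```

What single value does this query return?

loan_id=400: ✓ → 71
loan_id=401: ✓ → 227
loan_id=402: ✗
loan_id=403: ✗
loan_id=404: ✗
loan_id=405: ✓ → 185
loan_id=406: ✗
loan_id=407: ✗
loan_id=408: ✓ → 301
loan_id=409: ✗
loan_id=410: ✗
loan_id=411: ✗
ltv_sum = 71 + 227 + 185 + 301 = 784

784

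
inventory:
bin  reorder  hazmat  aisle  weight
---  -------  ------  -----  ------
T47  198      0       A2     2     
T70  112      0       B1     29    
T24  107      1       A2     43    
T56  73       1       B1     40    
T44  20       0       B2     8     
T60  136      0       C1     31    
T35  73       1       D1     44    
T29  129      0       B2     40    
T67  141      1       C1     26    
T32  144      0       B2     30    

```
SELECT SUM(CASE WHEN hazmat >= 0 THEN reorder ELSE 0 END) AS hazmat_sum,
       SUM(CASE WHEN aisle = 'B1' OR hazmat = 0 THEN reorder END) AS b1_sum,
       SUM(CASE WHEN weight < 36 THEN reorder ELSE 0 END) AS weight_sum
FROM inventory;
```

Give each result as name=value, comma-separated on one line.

[hazmat_sum: hazmat >= 0]
bin=T47: ✓ → 198
bin=T70: ✓ → 112
bin=T24: ✓ → 107
bin=T56: ✓ → 73
bin=T44: ✓ → 20
bin=T60: ✓ → 136
bin=T35: ✓ → 73
bin=T29: ✓ → 129
bin=T67: ✓ → 141
bin=T32: ✓ → 144
hazmat_sum = 198 + 112 + 107 + 73 + 20 + 136 + 73 + 129 + 141 + 144 = 1133
—
[b1_sum: aisle = 'B1' OR hazmat = 0]
bin=T47: ✓ → 198
bin=T70: ✓ → 112
bin=T24: ✗
bin=T56: ✓ → 73
bin=T44: ✓ → 20
bin=T60: ✓ → 136
bin=T35: ✗
bin=T29: ✓ → 129
bin=T67: ✗
bin=T32: ✓ → 144
b1_sum = 198 + 112 + 73 + 20 + 136 + 129 + 144 = 812
—
[weight_sum: weight < 36]
bin=T47: ✓ → 198
bin=T70: ✓ → 112
bin=T24: ✗
bin=T56: ✗
bin=T44: ✓ → 20
bin=T60: ✓ → 136
bin=T35: ✗
bin=T29: ✗
bin=T67: ✓ → 141
bin=T32: ✓ → 144
weight_sum = 198 + 112 + 20 + 136 + 141 + 144 = 751

hazmat_sum=1133, b1_sum=812, weight_sum=751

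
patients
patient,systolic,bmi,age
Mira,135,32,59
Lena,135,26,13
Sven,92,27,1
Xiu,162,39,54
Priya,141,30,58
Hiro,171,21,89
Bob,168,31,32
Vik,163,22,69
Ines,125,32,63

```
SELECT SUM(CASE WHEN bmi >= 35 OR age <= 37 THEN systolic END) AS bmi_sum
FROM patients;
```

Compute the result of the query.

patient=Mira: ✗
patient=Lena: ✓ → 135
patient=Sven: ✓ → 92
patient=Xiu: ✓ → 162
patient=Priya: ✗
patient=Hiro: ✗
patient=Bob: ✓ → 168
patient=Vik: ✗
patient=Ines: ✗
bmi_sum = 135 + 92 + 162 + 168 = 557

557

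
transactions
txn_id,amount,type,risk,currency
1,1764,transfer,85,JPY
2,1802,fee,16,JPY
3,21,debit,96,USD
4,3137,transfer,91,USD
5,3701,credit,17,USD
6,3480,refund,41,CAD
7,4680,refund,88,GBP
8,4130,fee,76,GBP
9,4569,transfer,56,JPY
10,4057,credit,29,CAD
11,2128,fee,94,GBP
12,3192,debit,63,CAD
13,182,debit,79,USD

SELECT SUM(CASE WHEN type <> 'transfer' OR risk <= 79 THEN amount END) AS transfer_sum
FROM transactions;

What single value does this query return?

txn_id=1: ✗
txn_id=2: ✓ → 1802
txn_id=3: ✓ → 21
txn_id=4: ✗
txn_id=5: ✓ → 3701
txn_id=6: ✓ → 3480
txn_id=7: ✓ → 4680
txn_id=8: ✓ → 4130
txn_id=9: ✓ → 4569
txn_id=10: ✓ → 4057
txn_id=11: ✓ → 2128
txn_id=12: ✓ → 3192
txn_id=13: ✓ → 182
transfer_sum = 1802 + 21 + 3701 + 3480 + 4680 + 4130 + 4569 + 4057 + 2128 + 3192 + 182 = 31942

31942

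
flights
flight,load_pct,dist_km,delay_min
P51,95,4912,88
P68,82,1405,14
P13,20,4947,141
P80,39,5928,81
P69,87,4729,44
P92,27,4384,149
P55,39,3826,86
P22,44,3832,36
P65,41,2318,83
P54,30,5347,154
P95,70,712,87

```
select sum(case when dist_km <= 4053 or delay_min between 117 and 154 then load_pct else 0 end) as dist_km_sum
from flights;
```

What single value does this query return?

353

flight=P51: ✗
flight=P68: ✓ → 82
flight=P13: ✓ → 20
flight=P80: ✗
flight=P69: ✗
flight=P92: ✓ → 27
flight=P55: ✓ → 39
flight=P22: ✓ → 44
flight=P65: ✓ → 41
flight=P54: ✓ → 30
flight=P95: ✓ → 70
dist_km_sum = 82 + 20 + 27 + 39 + 44 + 41 + 30 + 70 = 353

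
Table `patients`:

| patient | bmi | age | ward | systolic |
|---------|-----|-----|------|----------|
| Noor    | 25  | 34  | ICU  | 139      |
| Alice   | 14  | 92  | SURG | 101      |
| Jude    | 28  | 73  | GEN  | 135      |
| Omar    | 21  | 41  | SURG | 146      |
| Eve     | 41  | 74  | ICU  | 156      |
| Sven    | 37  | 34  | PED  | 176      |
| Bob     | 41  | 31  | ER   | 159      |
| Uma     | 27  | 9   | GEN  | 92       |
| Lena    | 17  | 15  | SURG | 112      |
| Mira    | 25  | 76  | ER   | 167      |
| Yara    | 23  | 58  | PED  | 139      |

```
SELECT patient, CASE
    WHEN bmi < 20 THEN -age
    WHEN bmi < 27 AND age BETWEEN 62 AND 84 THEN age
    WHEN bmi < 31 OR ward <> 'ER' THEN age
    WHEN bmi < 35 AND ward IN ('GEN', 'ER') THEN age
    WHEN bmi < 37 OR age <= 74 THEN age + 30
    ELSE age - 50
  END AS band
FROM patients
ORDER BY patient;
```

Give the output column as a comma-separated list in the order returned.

patient=Alice: bmi < 20 → -92
patient=Bob: bmi < 37 OR age <= 74 → 61
patient=Eve: bmi < 31 OR ward <> 'ER' → 74
patient=Jude: bmi < 31 OR ward <> 'ER' → 73
patient=Lena: bmi < 20 → -15
patient=Mira: bmi < 27 AND age BETWEEN 62 AND 84 → 76
patient=Noor: bmi < 31 OR ward <> 'ER' → 34
patient=Omar: bmi < 31 OR ward <> 'ER' → 41
patient=Sven: bmi < 31 OR ward <> 'ER' → 34
patient=Uma: bmi < 31 OR ward <> 'ER' → 9
patient=Yara: bmi < 31 OR ward <> 'ER' → 58

-92, 61, 74, 73, -15, 76, 34, 41, 34, 9, 58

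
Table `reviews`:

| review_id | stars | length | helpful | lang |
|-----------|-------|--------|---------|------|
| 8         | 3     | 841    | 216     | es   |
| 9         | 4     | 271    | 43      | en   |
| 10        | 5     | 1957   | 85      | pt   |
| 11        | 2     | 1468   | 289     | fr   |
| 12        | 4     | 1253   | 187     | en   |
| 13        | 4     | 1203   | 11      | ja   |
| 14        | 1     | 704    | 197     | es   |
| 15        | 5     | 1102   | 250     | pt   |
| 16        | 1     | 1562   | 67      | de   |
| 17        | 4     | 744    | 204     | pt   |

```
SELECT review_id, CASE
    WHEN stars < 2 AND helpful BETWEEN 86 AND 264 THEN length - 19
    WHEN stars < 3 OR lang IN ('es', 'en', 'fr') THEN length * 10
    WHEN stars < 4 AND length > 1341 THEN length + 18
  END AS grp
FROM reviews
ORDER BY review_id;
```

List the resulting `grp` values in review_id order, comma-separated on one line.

review_id=8: stars < 3 OR lang IN ('es', 'en', 'fr') → 8410
review_id=9: stars < 3 OR lang IN ('es', 'en', 'fr') → 2710
review_id=10: (no match → NULL) → NULL
review_id=11: stars < 3 OR lang IN ('es', 'en', 'fr') → 14680
review_id=12: stars < 3 OR lang IN ('es', 'en', 'fr') → 12530
review_id=13: (no match → NULL) → NULL
review_id=14: stars < 2 AND helpful BETWEEN 86 AND 264 → 685
review_id=15: (no match → NULL) → NULL
review_id=16: stars < 3 OR lang IN ('es', 'en', 'fr') → 15620
review_id=17: (no match → NULL) → NULL

8410, 2710, NULL, 14680, 12530, NULL, 685, NULL, 15620, NULL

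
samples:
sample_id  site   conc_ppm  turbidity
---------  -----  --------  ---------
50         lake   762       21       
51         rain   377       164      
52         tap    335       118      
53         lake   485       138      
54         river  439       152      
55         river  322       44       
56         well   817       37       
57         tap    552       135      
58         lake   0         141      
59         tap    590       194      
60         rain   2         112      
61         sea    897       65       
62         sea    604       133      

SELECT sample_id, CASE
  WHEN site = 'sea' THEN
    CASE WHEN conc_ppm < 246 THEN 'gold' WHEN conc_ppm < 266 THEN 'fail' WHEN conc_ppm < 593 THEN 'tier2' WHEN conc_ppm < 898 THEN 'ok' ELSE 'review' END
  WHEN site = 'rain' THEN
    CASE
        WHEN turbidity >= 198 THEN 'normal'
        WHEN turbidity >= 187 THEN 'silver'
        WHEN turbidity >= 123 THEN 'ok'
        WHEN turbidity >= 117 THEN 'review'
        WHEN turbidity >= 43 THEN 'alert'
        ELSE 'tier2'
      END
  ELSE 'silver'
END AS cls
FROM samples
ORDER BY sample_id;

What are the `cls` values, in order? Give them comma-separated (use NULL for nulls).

sample_id=50: site='lake' → outer ELSE → silver
sample_id=51: site='rain' → inner[turbidity >= 123] → ok
sample_id=52: site='tap' → outer ELSE → silver
sample_id=53: site='lake' → outer ELSE → silver
sample_id=54: site='river' → outer ELSE → silver
sample_id=55: site='river' → outer ELSE → silver
sample_id=56: site='well' → outer ELSE → silver
sample_id=57: site='tap' → outer ELSE → silver
sample_id=58: site='lake' → outer ELSE → silver
sample_id=59: site='tap' → outer ELSE → silver
sample_id=60: site='rain' → inner[turbidity >= 43] → alert
sample_id=61: site='sea' → inner[conc_ppm < 898] → ok
sample_id=62: site='sea' → inner[conc_ppm < 898] → ok

silver, ok, silver, silver, silver, silver, silver, silver, silver, silver, alert, ok, ok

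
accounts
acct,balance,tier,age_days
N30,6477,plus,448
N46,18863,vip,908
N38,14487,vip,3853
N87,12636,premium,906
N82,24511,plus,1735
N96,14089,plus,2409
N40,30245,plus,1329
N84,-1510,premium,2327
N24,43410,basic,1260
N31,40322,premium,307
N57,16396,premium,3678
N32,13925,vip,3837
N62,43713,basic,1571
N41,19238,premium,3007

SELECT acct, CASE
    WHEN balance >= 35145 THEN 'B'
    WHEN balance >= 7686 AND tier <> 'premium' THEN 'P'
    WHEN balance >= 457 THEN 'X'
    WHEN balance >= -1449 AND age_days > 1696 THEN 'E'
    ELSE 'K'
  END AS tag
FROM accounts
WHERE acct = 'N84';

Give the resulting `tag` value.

K

acct = N84: balance=-1510, tier=premium, age_days=2327.
balance >= 35145 → false
balance >= 7686 AND tier <> 'premium' → false
balance >= 457 → false
balance >= -1449 AND age_days > 1696 → false
No prior WHEN matched → ELSE → K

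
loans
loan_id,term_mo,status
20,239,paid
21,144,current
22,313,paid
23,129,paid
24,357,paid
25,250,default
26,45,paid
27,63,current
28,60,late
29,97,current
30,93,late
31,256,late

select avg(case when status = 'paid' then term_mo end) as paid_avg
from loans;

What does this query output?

216.6

loan_id=20: ✓ → 239
loan_id=21: ✗
loan_id=22: ✓ → 313
loan_id=23: ✓ → 129
loan_id=24: ✓ → 357
loan_id=25: ✗
loan_id=26: ✓ → 45
loan_id=27: ✗
loan_id=28: ✗
loan_id=29: ✗
loan_id=30: ✗
loan_id=31: ✗
paid_avg = (239 + 313 + 129 + 357 + 45) / 5 = 216.6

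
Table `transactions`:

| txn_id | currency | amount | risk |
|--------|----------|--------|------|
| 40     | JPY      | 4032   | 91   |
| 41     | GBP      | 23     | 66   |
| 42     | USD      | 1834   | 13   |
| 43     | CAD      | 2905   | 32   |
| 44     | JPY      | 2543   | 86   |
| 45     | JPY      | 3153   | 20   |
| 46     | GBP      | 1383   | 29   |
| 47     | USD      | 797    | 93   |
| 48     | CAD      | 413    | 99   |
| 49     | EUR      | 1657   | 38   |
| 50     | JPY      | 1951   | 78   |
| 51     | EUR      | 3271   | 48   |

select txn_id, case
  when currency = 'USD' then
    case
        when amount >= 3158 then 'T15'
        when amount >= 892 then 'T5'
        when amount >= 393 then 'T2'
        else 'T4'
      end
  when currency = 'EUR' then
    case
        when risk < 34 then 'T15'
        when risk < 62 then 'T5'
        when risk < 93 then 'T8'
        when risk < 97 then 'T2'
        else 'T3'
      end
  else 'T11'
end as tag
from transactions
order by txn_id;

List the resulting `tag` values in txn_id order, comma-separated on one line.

txn_id=40: currency='JPY' → outer ELSE → T11
txn_id=41: currency='GBP' → outer ELSE → T11
txn_id=42: currency='USD' → inner[amount >= 892] → T5
txn_id=43: currency='CAD' → outer ELSE → T11
txn_id=44: currency='JPY' → outer ELSE → T11
txn_id=45: currency='JPY' → outer ELSE → T11
txn_id=46: currency='GBP' → outer ELSE → T11
txn_id=47: currency='USD' → inner[amount >= 393] → T2
txn_id=48: currency='CAD' → outer ELSE → T11
txn_id=49: currency='EUR' → inner[risk < 62] → T5
txn_id=50: currency='JPY' → outer ELSE → T11
txn_id=51: currency='EUR' → inner[risk < 62] → T5

T11, T11, T5, T11, T11, T11, T11, T2, T11, T5, T11, T5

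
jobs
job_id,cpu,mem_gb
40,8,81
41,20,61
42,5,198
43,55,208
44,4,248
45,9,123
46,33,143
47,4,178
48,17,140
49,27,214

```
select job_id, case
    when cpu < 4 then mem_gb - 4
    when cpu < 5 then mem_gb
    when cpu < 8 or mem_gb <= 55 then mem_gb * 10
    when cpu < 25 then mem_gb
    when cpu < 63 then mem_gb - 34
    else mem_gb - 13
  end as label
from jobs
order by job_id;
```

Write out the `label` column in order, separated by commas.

81, 61, 1980, 174, 248, 123, 109, 178, 140, 180

job_id=40: cpu < 25 → 81
job_id=41: cpu < 25 → 61
job_id=42: cpu < 8 or mem_gb <= 55 → 1980
job_id=43: cpu < 63 → 174
job_id=44: cpu < 5 → 248
job_id=45: cpu < 25 → 123
job_id=46: cpu < 63 → 109
job_id=47: cpu < 5 → 178
job_id=48: cpu < 25 → 140
job_id=49: cpu < 63 → 180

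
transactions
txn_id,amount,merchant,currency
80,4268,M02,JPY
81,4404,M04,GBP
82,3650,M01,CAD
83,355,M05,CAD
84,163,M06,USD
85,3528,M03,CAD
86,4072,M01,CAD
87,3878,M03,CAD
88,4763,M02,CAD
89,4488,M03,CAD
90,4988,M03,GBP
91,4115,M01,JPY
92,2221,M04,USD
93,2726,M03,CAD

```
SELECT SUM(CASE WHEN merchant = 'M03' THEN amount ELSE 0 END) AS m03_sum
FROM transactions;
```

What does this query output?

19608

txn_id=80: ✗
txn_id=81: ✗
txn_id=82: ✗
txn_id=83: ✗
txn_id=84: ✗
txn_id=85: ✓ → 3528
txn_id=86: ✗
txn_id=87: ✓ → 3878
txn_id=88: ✗
txn_id=89: ✓ → 4488
txn_id=90: ✓ → 4988
txn_id=91: ✗
txn_id=92: ✗
txn_id=93: ✓ → 2726
m03_sum = 3528 + 3878 + 4488 + 4988 + 2726 = 19608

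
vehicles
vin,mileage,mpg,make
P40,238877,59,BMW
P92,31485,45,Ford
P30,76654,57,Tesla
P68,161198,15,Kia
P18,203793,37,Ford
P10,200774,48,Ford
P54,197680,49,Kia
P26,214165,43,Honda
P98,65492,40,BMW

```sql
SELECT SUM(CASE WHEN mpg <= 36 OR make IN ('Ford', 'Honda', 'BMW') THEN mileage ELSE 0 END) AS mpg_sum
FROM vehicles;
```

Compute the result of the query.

vin=P40: ✓ → 238877
vin=P92: ✓ → 31485
vin=P30: ✗
vin=P68: ✓ → 161198
vin=P18: ✓ → 203793
vin=P10: ✓ → 200774
vin=P54: ✗
vin=P26: ✓ → 214165
vin=P98: ✓ → 65492
mpg_sum = 238877 + 31485 + 161198 + 203793 + 200774 + 214165 + 65492 = 1115784

1115784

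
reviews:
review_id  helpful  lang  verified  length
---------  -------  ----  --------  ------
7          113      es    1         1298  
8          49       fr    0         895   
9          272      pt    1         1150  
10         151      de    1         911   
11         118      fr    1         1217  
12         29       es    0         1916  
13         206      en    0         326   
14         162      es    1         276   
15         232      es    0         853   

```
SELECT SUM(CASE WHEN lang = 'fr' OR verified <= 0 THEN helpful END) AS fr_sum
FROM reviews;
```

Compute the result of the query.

634

review_id=7: ✗
review_id=8: ✓ → 49
review_id=9: ✗
review_id=10: ✗
review_id=11: ✓ → 118
review_id=12: ✓ → 29
review_id=13: ✓ → 206
review_id=14: ✗
review_id=15: ✓ → 232
fr_sum = 49 + 118 + 29 + 206 + 232 = 634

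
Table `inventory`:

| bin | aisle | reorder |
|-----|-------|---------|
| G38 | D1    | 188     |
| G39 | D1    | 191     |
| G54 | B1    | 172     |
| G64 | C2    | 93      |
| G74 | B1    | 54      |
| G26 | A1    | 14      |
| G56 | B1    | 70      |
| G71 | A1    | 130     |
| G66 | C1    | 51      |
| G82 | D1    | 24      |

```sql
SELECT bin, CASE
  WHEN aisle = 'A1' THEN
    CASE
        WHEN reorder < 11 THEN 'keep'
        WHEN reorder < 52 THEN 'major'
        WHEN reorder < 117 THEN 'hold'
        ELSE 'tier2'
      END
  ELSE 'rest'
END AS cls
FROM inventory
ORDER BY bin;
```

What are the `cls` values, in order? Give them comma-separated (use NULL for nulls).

bin=G26: aisle='A1' → inner[reorder < 52] → major
bin=G38: aisle='D1' → outer ELSE → rest
bin=G39: aisle='D1' → outer ELSE → rest
bin=G54: aisle='B1' → outer ELSE → rest
bin=G56: aisle='B1' → outer ELSE → rest
bin=G64: aisle='C2' → outer ELSE → rest
bin=G66: aisle='C1' → outer ELSE → rest
bin=G71: aisle='A1' → inner[ELSE] → tier2
bin=G74: aisle='B1' → outer ELSE → rest
bin=G82: aisle='D1' → outer ELSE → rest

major, rest, rest, rest, rest, rest, rest, tier2, rest, rest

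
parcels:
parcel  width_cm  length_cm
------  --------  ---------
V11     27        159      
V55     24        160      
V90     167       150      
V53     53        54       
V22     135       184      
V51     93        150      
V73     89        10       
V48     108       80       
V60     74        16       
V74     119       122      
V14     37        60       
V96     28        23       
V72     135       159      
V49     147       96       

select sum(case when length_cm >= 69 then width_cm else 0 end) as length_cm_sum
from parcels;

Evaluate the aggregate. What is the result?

parcel=V11: ✓ → 27
parcel=V55: ✓ → 24
parcel=V90: ✓ → 167
parcel=V53: ✗
parcel=V22: ✓ → 135
parcel=V51: ✓ → 93
parcel=V73: ✗
parcel=V48: ✓ → 108
parcel=V60: ✗
parcel=V74: ✓ → 119
parcel=V14: ✗
parcel=V96: ✗
parcel=V72: ✓ → 135
parcel=V49: ✓ → 147
length_cm_sum = 27 + 24 + 167 + 135 + 93 + 108 + 119 + 135 + 147 = 955

955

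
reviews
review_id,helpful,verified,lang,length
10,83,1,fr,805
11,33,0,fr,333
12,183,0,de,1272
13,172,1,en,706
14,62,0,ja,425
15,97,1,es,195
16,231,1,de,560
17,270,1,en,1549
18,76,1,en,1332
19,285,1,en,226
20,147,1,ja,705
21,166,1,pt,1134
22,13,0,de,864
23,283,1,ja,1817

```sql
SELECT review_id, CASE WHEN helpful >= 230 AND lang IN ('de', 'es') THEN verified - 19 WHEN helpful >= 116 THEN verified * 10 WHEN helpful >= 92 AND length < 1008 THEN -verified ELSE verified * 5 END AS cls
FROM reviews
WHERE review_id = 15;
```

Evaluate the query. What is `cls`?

-1

review_id = 15: helpful=97, verified=1, lang=es, length=195.
helpful >= 230 AND lang IN ('de', 'es') → false
helpful >= 116 → false
helpful >= 92 AND length < 1008 → true → -1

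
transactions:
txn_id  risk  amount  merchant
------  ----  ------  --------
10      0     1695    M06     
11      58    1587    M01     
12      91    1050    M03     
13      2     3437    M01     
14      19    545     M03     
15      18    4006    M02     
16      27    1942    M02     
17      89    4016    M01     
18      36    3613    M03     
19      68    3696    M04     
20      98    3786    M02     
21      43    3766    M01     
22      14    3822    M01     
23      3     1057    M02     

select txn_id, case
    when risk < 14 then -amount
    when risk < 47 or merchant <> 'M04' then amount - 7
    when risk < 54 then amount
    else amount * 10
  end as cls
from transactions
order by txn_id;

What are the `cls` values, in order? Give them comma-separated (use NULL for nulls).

txn_id=10: risk < 14 → -1695
txn_id=11: risk < 47 or merchant <> 'M04' → 1580
txn_id=12: risk < 47 or merchant <> 'M04' → 1043
txn_id=13: risk < 14 → -3437
txn_id=14: risk < 47 or merchant <> 'M04' → 538
txn_id=15: risk < 47 or merchant <> 'M04' → 3999
txn_id=16: risk < 47 or merchant <> 'M04' → 1935
txn_id=17: risk < 47 or merchant <> 'M04' → 4009
txn_id=18: risk < 47 or merchant <> 'M04' → 3606
txn_id=19: ELSE → 36960
txn_id=20: risk < 47 or merchant <> 'M04' → 3779
txn_id=21: risk < 47 or merchant <> 'M04' → 3759
txn_id=22: risk < 47 or merchant <> 'M04' → 3815
txn_id=23: risk < 14 → -1057

-1695, 1580, 1043, -3437, 538, 3999, 1935, 4009, 3606, 36960, 3779, 3759, 3815, -1057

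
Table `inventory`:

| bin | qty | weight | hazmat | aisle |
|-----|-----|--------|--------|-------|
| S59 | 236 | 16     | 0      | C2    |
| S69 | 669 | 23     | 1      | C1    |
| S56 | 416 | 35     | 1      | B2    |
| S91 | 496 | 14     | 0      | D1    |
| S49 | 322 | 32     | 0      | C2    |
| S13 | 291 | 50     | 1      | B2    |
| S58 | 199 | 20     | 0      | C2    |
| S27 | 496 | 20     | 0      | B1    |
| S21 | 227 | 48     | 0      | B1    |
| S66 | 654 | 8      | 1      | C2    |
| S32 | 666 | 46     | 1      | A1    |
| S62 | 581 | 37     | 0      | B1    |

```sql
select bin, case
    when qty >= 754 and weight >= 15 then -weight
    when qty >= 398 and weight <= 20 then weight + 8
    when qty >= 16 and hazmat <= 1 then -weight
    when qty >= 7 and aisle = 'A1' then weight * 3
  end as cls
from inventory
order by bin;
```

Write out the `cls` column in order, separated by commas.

bin=S13: qty >= 16 and hazmat <= 1 → -50
bin=S21: qty >= 16 and hazmat <= 1 → -48
bin=S27: qty >= 398 and weight <= 20 → 28
bin=S32: qty >= 16 and hazmat <= 1 → -46
bin=S49: qty >= 16 and hazmat <= 1 → -32
bin=S56: qty >= 16 and hazmat <= 1 → -35
bin=S58: qty >= 16 and hazmat <= 1 → -20
bin=S59: qty >= 16 and hazmat <= 1 → -16
bin=S62: qty >= 16 and hazmat <= 1 → -37
bin=S66: qty >= 398 and weight <= 20 → 16
bin=S69: qty >= 16 and hazmat <= 1 → -23
bin=S91: qty >= 398 and weight <= 20 → 22

-50, -48, 28, -46, -32, -35, -20, -16, -37, 16, -23, 22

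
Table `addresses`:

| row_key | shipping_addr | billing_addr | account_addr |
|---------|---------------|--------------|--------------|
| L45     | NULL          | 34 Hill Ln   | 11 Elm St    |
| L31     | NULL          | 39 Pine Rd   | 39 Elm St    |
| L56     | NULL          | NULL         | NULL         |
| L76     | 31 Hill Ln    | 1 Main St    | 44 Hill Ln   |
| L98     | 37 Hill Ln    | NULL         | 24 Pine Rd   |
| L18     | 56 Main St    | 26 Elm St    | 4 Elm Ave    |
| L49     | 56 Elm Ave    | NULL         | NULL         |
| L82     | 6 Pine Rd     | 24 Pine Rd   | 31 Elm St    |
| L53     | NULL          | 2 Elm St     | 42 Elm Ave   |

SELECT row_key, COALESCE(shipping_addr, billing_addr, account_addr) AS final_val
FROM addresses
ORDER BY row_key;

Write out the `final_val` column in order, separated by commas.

row_key=L18: shipping_addr=56 Main St → 56 Main St
row_key=L31: shipping_addr=NULL, billing_addr=39 Pine Rd → 39 Pine Rd
row_key=L45: shipping_addr=NULL, billing_addr=34 Hill Ln → 34 Hill Ln
row_key=L49: shipping_addr=56 Elm Ave → 56 Elm Ave
row_key=L53: shipping_addr=NULL, billing_addr=2 Elm St → 2 Elm St
row_key=L56: shipping_addr=NULL, billing_addr=NULL, account_addr=NULL (all NULL) → NULL
row_key=L76: shipping_addr=31 Hill Ln → 31 Hill Ln
row_key=L82: shipping_addr=6 Pine Rd → 6 Pine Rd
row_key=L98: shipping_addr=37 Hill Ln → 37 Hill Ln

56 Main St, 39 Pine Rd, 34 Hill Ln, 56 Elm Ave, 2 Elm St, NULL, 31 Hill Ln, 6 Pine Rd, 37 Hill Ln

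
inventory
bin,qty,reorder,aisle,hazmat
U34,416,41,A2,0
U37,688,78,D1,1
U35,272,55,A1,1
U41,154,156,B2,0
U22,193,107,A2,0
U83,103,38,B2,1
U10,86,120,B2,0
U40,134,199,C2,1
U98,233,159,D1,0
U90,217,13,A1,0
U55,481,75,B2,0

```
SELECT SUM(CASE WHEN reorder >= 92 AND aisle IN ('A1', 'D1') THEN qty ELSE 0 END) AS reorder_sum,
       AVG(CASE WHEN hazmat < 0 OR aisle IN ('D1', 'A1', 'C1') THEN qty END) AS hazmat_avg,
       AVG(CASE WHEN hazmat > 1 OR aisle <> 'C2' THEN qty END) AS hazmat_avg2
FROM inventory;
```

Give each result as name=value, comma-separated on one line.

[reorder_sum: reorder >= 92 AND aisle IN ('A1', 'D1')]
bin=U34: ✗
bin=U37: ✗
bin=U35: ✗
bin=U41: ✗
bin=U22: ✗
bin=U83: ✗
bin=U10: ✗
bin=U40: ✗
bin=U98: ✓ → 233
bin=U90: ✗
bin=U55: ✗
reorder_sum = 233
—
[hazmat_avg: hazmat < 0 OR aisle IN ('D1', 'A1', 'C1')]
bin=U34: ✗
bin=U37: ✓ → 688
bin=U35: ✓ → 272
bin=U41: ✗
bin=U22: ✗
bin=U83: ✗
bin=U10: ✗
bin=U40: ✗
bin=U98: ✓ → 233
bin=U90: ✓ → 217
bin=U55: ✗
hazmat_avg = (688 + 272 + 233 + 217) / 4 = 352.5
—
[hazmat_avg2: hazmat > 1 OR aisle <> 'C2']
bin=U34: ✓ → 416
bin=U37: ✓ → 688
bin=U35: ✓ → 272
bin=U41: ✓ → 154
bin=U22: ✓ → 193
bin=U83: ✓ → 103
bin=U10: ✓ → 86
bin=U40: ✗
bin=U98: ✓ → 233
bin=U90: ✓ → 217
bin=U55: ✓ → 481
hazmat_avg2 = (416 + 688 + 272 + 154 + 193 + 103 + 86 + 233 + 217 + 481) / 10 = 284.3

reorder_sum=233, hazmat_avg=352.5, hazmat_avg2=284.3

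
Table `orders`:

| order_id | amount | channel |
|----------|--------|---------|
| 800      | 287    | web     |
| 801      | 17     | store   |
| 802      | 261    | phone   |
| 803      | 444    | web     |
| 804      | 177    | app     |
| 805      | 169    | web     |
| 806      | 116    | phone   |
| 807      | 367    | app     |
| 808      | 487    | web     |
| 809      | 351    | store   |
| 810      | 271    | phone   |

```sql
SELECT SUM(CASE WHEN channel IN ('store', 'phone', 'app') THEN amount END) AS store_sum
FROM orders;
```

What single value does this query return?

order_id=800: ✗
order_id=801: ✓ → 17
order_id=802: ✓ → 261
order_id=803: ✗
order_id=804: ✓ → 177
order_id=805: ✗
order_id=806: ✓ → 116
order_id=807: ✓ → 367
order_id=808: ✗
order_id=809: ✓ → 351
order_id=810: ✓ → 271
store_sum = 17 + 261 + 177 + 116 + 367 + 351 + 271 = 1560

1560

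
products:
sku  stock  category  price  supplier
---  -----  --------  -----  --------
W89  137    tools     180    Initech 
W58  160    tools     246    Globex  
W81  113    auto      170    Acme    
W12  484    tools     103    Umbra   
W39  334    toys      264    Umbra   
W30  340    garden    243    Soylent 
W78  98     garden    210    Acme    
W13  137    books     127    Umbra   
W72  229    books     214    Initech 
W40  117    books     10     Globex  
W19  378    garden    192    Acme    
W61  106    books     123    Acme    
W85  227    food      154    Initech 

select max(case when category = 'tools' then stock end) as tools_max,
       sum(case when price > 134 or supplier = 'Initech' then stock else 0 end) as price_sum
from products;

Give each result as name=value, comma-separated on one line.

tools_max=484, price_sum=2016

[tools_max: category = 'tools']
sku=W89: ✓ → 137
sku=W58: ✓ → 160
sku=W81: ✗
sku=W12: ✓ → 484
sku=W39: ✗
sku=W30: ✗
sku=W78: ✗
sku=W13: ✗
sku=W72: ✗
sku=W40: ✗
sku=W19: ✗
sku=W61: ✗
sku=W85: ✗
tools_max = MAX(137, 160, 484) = 484
—
[price_sum: price > 134 or supplier = 'Initech']
sku=W89: ✓ → 137
sku=W58: ✓ → 160
sku=W81: ✓ → 113
sku=W12: ✗
sku=W39: ✓ → 334
sku=W30: ✓ → 340
sku=W78: ✓ → 98
sku=W13: ✗
sku=W72: ✓ → 229
sku=W40: ✗
sku=W19: ✓ → 378
sku=W61: ✗
sku=W85: ✓ → 227
price_sum = 137 + 160 + 113 + 334 + 340 + 98 + 229 + 378 + 227 = 2016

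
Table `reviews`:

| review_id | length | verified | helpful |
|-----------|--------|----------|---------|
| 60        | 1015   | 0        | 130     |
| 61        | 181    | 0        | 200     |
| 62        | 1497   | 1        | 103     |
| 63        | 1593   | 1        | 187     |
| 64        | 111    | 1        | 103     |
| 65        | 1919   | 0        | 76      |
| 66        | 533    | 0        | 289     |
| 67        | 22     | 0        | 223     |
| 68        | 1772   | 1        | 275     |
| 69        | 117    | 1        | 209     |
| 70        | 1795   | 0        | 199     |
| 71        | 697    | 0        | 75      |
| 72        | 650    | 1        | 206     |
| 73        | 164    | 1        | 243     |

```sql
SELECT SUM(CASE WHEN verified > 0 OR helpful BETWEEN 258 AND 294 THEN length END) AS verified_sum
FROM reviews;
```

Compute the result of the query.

6437

review_id=60: ✗
review_id=61: ✗
review_id=62: ✓ → 1497
review_id=63: ✓ → 1593
review_id=64: ✓ → 111
review_id=65: ✗
review_id=66: ✓ → 533
review_id=67: ✗
review_id=68: ✓ → 1772
review_id=69: ✓ → 117
review_id=70: ✗
review_id=71: ✗
review_id=72: ✓ → 650
review_id=73: ✓ → 164
verified_sum = 1497 + 1593 + 111 + 533 + 1772 + 117 + 650 + 164 = 6437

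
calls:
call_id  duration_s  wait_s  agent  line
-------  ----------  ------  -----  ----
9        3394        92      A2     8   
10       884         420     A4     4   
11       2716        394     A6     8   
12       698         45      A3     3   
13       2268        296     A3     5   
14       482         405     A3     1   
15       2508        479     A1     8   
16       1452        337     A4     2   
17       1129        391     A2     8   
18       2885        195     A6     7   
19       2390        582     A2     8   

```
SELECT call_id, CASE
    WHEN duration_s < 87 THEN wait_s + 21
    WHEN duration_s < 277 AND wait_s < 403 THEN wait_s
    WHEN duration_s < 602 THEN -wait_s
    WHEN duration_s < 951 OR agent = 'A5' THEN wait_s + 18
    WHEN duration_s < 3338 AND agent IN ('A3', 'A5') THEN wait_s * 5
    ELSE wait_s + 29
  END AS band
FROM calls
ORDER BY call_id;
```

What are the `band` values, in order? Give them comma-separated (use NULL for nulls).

121, 438, 423, 63, 1480, -405, 508, 366, 420, 224, 611

call_id=9: ELSE → 121
call_id=10: duration_s < 951 OR agent = 'A5' → 438
call_id=11: ELSE → 423
call_id=12: duration_s < 951 OR agent = 'A5' → 63
call_id=13: duration_s < 3338 AND agent IN ('A3', 'A5') → 1480
call_id=14: duration_s < 602 → -405
call_id=15: ELSE → 508
call_id=16: ELSE → 366
call_id=17: ELSE → 420
call_id=18: ELSE → 224
call_id=19: ELSE → 611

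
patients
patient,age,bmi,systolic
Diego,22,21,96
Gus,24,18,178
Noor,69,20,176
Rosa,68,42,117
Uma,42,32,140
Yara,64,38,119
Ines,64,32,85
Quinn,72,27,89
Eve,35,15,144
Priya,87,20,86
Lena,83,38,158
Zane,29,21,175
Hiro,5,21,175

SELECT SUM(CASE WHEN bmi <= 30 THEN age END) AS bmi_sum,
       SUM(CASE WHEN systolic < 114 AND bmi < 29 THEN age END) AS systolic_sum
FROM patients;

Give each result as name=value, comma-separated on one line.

[bmi_sum: bmi <= 30]
patient=Diego: ✓ → 22
patient=Gus: ✓ → 24
patient=Noor: ✓ → 69
patient=Rosa: ✗
patient=Uma: ✗
patient=Yara: ✗
patient=Ines: ✗
patient=Quinn: ✓ → 72
patient=Eve: ✓ → 35
patient=Priya: ✓ → 87
patient=Lena: ✗
patient=Zane: ✓ → 29
patient=Hiro: ✓ → 5
bmi_sum = 22 + 24 + 69 + 72 + 35 + 87 + 29 + 5 = 343
—
[systolic_sum: systolic < 114 AND bmi < 29]
patient=Diego: ✓ → 22
patient=Gus: ✗
patient=Noor: ✗
patient=Rosa: ✗
patient=Uma: ✗
patient=Yara: ✗
patient=Ines: ✗
patient=Quinn: ✓ → 72
patient=Eve: ✗
patient=Priya: ✓ → 87
patient=Lena: ✗
patient=Zane: ✗
patient=Hiro: ✗
systolic_sum = 22 + 72 + 87 = 181

bmi_sum=343, systolic_sum=181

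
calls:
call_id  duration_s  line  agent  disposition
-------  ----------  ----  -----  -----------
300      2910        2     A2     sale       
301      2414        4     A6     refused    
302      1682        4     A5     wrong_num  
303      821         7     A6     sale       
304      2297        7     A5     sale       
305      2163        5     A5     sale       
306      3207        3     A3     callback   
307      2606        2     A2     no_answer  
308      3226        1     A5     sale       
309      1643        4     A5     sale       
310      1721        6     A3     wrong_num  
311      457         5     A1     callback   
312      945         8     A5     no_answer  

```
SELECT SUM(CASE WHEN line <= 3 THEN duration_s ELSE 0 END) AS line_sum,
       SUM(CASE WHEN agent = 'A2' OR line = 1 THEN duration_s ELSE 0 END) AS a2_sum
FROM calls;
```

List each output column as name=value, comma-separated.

line_sum=11949, a2_sum=8742

[line_sum: line <= 3]
call_id=300: ✓ → 2910
call_id=301: ✗
call_id=302: ✗
call_id=303: ✗
call_id=304: ✗
call_id=305: ✗
call_id=306: ✓ → 3207
call_id=307: ✓ → 2606
call_id=308: ✓ → 3226
call_id=309: ✗
call_id=310: ✗
call_id=311: ✗
call_id=312: ✗
line_sum = 2910 + 3207 + 2606 + 3226 = 11949
—
[a2_sum: agent = 'A2' OR line = 1]
call_id=300: ✓ → 2910
call_id=301: ✗
call_id=302: ✗
call_id=303: ✗
call_id=304: ✗
call_id=305: ✗
call_id=306: ✗
call_id=307: ✓ → 2606
call_id=308: ✓ → 3226
call_id=309: ✗
call_id=310: ✗
call_id=311: ✗
call_id=312: ✗
a2_sum = 2910 + 2606 + 3226 = 8742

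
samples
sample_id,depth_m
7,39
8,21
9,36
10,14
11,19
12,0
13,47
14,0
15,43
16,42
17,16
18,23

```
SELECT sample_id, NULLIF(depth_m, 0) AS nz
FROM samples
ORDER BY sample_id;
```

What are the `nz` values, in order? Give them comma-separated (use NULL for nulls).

sample_id=7: depth_m=39 vs 0: differ → 39
sample_id=8: depth_m=21 vs 0: differ → 21
sample_id=9: depth_m=36 vs 0: differ → 36
sample_id=10: depth_m=14 vs 0: differ → 14
sample_id=11: depth_m=19 vs 0: differ → 19
sample_id=12: depth_m=0 vs 0: equal → NULL
sample_id=13: depth_m=47 vs 0: differ → 47
sample_id=14: depth_m=0 vs 0: equal → NULL
sample_id=15: depth_m=43 vs 0: differ → 43
sample_id=16: depth_m=42 vs 0: differ → 42
sample_id=17: depth_m=16 vs 0: differ → 16
sample_id=18: depth_m=23 vs 0: differ → 23

39, 21, 36, 14, 19, NULL, 47, NULL, 43, 42, 16, 23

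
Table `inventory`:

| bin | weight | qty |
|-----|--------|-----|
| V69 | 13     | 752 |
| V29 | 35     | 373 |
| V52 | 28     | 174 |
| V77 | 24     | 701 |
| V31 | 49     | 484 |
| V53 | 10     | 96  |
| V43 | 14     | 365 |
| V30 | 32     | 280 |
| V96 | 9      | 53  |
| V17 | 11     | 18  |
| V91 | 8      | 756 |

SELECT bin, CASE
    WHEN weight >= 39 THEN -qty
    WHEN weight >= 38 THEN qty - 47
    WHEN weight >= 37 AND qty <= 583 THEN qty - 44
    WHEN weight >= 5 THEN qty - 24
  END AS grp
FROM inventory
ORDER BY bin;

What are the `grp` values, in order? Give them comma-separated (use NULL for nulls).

bin=V17: weight >= 5 → -6
bin=V29: weight >= 5 → 349
bin=V30: weight >= 5 → 256
bin=V31: weight >= 39 → -484
bin=V43: weight >= 5 → 341
bin=V52: weight >= 5 → 150
bin=V53: weight >= 5 → 72
bin=V69: weight >= 5 → 728
bin=V77: weight >= 5 → 677
bin=V91: weight >= 5 → 732
bin=V96: weight >= 5 → 29

-6, 349, 256, -484, 341, 150, 72, 728, 677, 732, 29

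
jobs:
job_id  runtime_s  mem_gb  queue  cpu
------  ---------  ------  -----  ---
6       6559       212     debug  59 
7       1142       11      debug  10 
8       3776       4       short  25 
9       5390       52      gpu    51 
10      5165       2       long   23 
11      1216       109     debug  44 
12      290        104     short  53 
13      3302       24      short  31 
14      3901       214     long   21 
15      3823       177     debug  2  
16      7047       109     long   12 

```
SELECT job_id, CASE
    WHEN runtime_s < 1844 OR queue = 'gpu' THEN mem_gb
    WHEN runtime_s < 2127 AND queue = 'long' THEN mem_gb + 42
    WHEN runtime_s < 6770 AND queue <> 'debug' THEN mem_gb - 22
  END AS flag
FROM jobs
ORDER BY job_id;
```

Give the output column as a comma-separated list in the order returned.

NULL, 11, -18, 52, -20, 109, 104, 2, 192, NULL, NULL

job_id=6: (no match → NULL) → NULL
job_id=7: runtime_s < 1844 OR queue = 'gpu' → 11
job_id=8: runtime_s < 6770 AND queue <> 'debug' → -18
job_id=9: runtime_s < 1844 OR queue = 'gpu' → 52
job_id=10: runtime_s < 6770 AND queue <> 'debug' → -20
job_id=11: runtime_s < 1844 OR queue = 'gpu' → 109
job_id=12: runtime_s < 1844 OR queue = 'gpu' → 104
job_id=13: runtime_s < 6770 AND queue <> 'debug' → 2
job_id=14: runtime_s < 6770 AND queue <> 'debug' → 192
job_id=15: (no match → NULL) → NULL
job_id=16: (no match → NULL) → NULL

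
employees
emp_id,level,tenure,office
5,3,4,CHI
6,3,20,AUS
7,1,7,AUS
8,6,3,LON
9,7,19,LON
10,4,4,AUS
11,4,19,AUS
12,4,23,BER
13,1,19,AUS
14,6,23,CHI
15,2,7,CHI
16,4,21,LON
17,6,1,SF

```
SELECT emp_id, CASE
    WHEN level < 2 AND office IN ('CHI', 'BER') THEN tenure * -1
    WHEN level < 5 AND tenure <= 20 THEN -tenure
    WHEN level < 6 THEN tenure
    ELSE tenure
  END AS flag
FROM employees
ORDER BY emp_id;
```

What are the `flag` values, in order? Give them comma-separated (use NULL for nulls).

-4, -20, -7, 3, 19, -4, -19, 23, -19, 23, -7, 21, 1

emp_id=5: level < 5 AND tenure <= 20 → -4
emp_id=6: level < 5 AND tenure <= 20 → -20
emp_id=7: level < 5 AND tenure <= 20 → -7
emp_id=8: ELSE → 3
emp_id=9: ELSE → 19
emp_id=10: level < 5 AND tenure <= 20 → -4
emp_id=11: level < 5 AND tenure <= 20 → -19
emp_id=12: level < 6 → 23
emp_id=13: level < 5 AND tenure <= 20 → -19
emp_id=14: ELSE → 23
emp_id=15: level < 5 AND tenure <= 20 → -7
emp_id=16: level < 6 → 21
emp_id=17: ELSE → 1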